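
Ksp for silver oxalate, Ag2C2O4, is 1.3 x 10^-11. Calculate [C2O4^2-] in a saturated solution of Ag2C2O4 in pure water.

Ag2C2O4(s) <=> 2 Ag^+ + C2O4^2-
Ksp = [Ag^+]^2[C2O4^2-]
With molar solubility s: [Ag^+] = 2s, [C2O4^2-] = s.
So Ksp = (2s)^2 × s = 4s^3
Solving, s = (1.3 x 10^-11/4)^(1/3) = 1.48 x 10^-4 M
[C2O4^2-] = s = 1.5 x 10^-4 M

1.5e-4 M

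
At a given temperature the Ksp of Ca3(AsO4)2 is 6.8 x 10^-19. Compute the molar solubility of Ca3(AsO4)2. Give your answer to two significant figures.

s ≈ 9.1 x 10^-5 M

Ca3(AsO4)2(s) ⇌ 3 Ca^2+(aq) + 2 AsO4^3-(aq)
Ksp = [Ca^2+]^3[AsO4^3-]^2
Let s = molar solubility. Then [Ca^2+] = 3s and [AsO4^3-] = 2s.
Ksp = (3s)^3(2s)^2 = 108s^5
s^5 = 6.8 x 10^-19 / 108, so s = 9.1 × 10^-5 M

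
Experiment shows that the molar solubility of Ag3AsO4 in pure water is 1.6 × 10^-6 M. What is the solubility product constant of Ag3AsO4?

Ag3AsO4(s) ⇌ 3 Ag^+ + AsO4^3-
Let s = molar solubility. Then [Ag^+] = 3s and [AsO4^3-] = s.
Ksp = [Ag^+]^3[AsO4^3-]
Ksp = (3s)^3s = 27s^4
With s = 1.6 x 10^-6: Ksp = 1.8 × 10^-22

1.8 × 10^-22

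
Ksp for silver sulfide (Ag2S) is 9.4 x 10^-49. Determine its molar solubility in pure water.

Ag2S(s) ⇌ 2 Ag^+(aq) + S^2-(aq)
Ksp = [Ag^+]^2[S^2-]
For each mole of Ag2S that dissolves: [Ag^+] = 2s, [S^2-] = s.
So Ksp = (2s)^2 × s = 4s^3
s = (9.4 x 10^-49 / 4)^(1/3) = 6.2 × 10^-17 M

6.2 × 10^-17 M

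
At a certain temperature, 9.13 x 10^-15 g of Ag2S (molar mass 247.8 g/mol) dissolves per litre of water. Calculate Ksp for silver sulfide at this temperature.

Molar solubility s = (9.13 × 10^-15 g/L) / (247.8 g/mol) = 3.684 × 10^-17 M.
Ag2S(s) <=> 2 Ag^+(aq) + S^2-(aq)
If s mol/L of Ag2S dissolves, [Ag^+] = 2s and [S^2-] = s.
Ksp = [Ag^+]^2[S^2-]
Substituting: Ksp = (2s)^2s = 4s^3
Ksp = 4 × (3.684 × 10^-17)^3 = 2.00 x 10^-49

Ksp = 2.00e-49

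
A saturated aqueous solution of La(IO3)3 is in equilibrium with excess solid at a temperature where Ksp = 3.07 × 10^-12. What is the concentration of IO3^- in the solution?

La(IO3)3(s) ⇌ La^3+(aq) + 3 IO3^-(aq)
Ksp = [La^3+][IO3^-]^3
With molar solubility s: [La^3+] = s, [IO3^-] = 3s.
So Ksp = s × (3s)^3 = 27s^4
s = (3.07 × 10^-12 / 27)^(1/4) = 5.807 × 10^-4 M
[IO3^-] = 3s = 1.74 × 10^-3 M

[IO3^-] = 1.74e-3 M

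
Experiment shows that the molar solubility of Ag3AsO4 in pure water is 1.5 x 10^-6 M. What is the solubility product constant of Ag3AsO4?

Ag3AsO4(s) <=> 3 Ag^+(aq) + AsO4^3-(aq)
Let s = molar solubility. Then [Ag^+] = 3s and [AsO4^3-] = s.
Ksp = [Ag^+]^3[AsO4^3-]
Ksp = (3s)^3s = 27s^4
With s = 1.5 × 10^-6: Ksp = 1.4 × 10^-22

Ksp = 1.4 × 10^-22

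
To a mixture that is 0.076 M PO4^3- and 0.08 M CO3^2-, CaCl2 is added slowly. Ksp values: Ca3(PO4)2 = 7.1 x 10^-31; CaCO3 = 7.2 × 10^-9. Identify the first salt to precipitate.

Ca3(PO4)2

Precipitation of each salt starts when its ion product equals its Ksp.
For Ca3(PO4)2: 7.1 x 10^-31 = (0.076)^2 × [Ca^2+]^3  ⇒  [Ca^2+] = 5.0 x 10^-10 M.
For CaCO3: 7.2 × 10^-9 = 0.08 × [Ca^2+]  ⇒  [Ca^2+] = 9.0 × 10^-8 M.
The salt with the lower threshold [Ca^2+] precipitates first: Ca3(PO4)2.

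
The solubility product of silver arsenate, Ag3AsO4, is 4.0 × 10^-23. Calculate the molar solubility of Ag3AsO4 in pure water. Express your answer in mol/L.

Ag3AsO4(s) <=> 3 Ag^+(aq) + AsO4^3-(aq)
Ksp = [Ag^+]^3[AsO4^3-]
With molar solubility s: [Ag^+] = 3s, [AsO4^3-] = s.
So Ksp = (3s)^3 × s = 27s^4
s^4 = 4.0 × 10^-23 / 27, so s = 1.1 x 10^-6 M

s = 1.1 × 10^-6 M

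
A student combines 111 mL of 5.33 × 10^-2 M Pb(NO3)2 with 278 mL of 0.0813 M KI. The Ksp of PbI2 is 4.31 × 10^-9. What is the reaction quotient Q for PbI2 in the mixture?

Total volume = 111 + 278 = 389 mL.
[Pb^2+] = 5.33 × 10^-2 × (111/389) = 1.521 × 10^-2 M
[I^-] = 8.13 x 10^-2 × (278/389) = 5.810 × 10^-2 M
PbI2(s) <=> Pb^2+ + 2 I^-, so Q = [Pb^2+][I^-]^2
Q = (1.521 × 10^-2)(5.810 × 10^-2)^2 = 5.13 × 10^-5
Q > Ksp, so PbI2 will precipitate.

Q = 5.13 × 10^-5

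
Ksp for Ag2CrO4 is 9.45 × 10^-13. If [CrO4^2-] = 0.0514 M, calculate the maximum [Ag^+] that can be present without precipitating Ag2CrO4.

[Ag^+] ≈ 4.29e-6 M

Ag2CrO4(s) ⇌ 2 Ag^+(aq) + CrO4^2-(aq)
Ksp = [Ag^+]^2[CrO4^2-]
Precipitation begins when Q = Ksp. With [CrO4^2-] = 0.0514 M:
9.45 × 10^-13 = (0.0514) × [Ag^+]^2
[Ag^+] = (9.45 × 10^-13 / 5.14 x 10^-2)^(1/2) = 4.29 × 10^-6 M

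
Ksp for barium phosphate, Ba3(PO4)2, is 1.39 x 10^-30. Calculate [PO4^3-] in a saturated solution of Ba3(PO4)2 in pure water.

[PO4^3-] = 8.37e-7 M

Ba3(PO4)2(s) ⇌ 3 Ba^2+ + 2 PO4^3-
Ksp = [Ba^2+]^3[PO4^3-]^2
For each mole of Ba3(PO4)2 that dissolves: [Ba^2+] = 3s, [PO4^3-] = 2s.
So Ksp = (3s)^3 × (2s)^2 = 108s^5
s^5 = 1.39 x 10^-30 / 108, so s = 4.187 × 10^-7 M
[PO4^3-] = 2s = 8.37 × 10^-7 M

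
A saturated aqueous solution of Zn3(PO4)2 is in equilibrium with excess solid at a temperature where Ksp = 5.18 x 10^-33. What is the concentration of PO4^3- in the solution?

Zn3(PO4)2(s) ⇌ 3 Zn^2+ + 2 PO4^3-
Ksp = [Zn^2+]^3[PO4^3-]^2
With molar solubility s: [Zn^2+] = 3s, [PO4^3-] = 2s.
Substituting: Ksp = (3s)^3(2s)^2 = 108s^5
s = (5.18 x 10^-33 / 108)^(1/5) = 1.368 × 10^-7 M
[PO4^3-] = 2s = 2.74 × 10^-7 M

[PO4^3-] = 2.74 × 10^-7 M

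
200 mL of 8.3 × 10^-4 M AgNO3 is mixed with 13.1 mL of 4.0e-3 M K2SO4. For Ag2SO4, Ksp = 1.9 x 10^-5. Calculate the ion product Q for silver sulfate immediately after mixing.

Q = 1.5 × 10^-10

Total volume = 200 + 13.1 = 213.1 mL.
[Ag^+] = 8.3 × 10^-4 × (200/213.1) = 7.79 × 10^-4 M
[SO4^2-] = 4.0 x 10^-3 × (13.1/213.1) = 2.46 × 10^-4 M
Ag2SO4(s) ⇌ 2 Ag^+(aq) + SO4^2-(aq), so Q = [Ag^+]^2[SO4^2-]
Q = (7.79 x 10^-4)^2(2.46 × 10^-4) = 1.5 × 10^-10
Q < Ksp, so no precipitate of Ag2SO4 forms.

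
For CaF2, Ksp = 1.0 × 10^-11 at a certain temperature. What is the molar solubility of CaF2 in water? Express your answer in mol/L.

CaF2(s) <=> Ca^2+(aq) + 2 F^-(aq)
Ksp = [Ca^2+][F^-]^2
If s mol/L of CaF2 dissolves, [Ca^2+] = s and [F^-] = 2s.
So Ksp = s × (2s)^2 = 4s^3
s^3 = 1.0 × 10^-11 / 4, so s = 1.4 × 10^-4 M

1.4 × 10^-4 M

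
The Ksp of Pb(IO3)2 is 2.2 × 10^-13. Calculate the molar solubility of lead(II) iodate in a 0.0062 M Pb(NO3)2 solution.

3.0e-6 M

Pb(IO3)2(s) ⇌ Pb^2+ + 2 IO3^-
Ksp = [Pb^2+][IO3^-]^2
Let s be the molar solubility in this solution. [Pb^2+] = 0.0062 + s ≈ 0.0062, [IO3^-] = 2s (since Pb^2+ from Pb(NO3)2 dominates).
Ksp ≈ 0.0062 × (2s)^2
s = 3.0 × 10^-6 M
Check: s = 3.0 × 10^-6 ≪ 0.0062, so the approximation is valid.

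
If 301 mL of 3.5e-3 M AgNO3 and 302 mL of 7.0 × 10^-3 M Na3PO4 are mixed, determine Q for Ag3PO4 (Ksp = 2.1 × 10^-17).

Q = 1.9 × 10^-11

Total volume = 301 + 302 = 603 mL.
[Ag^+] = 3.5 × 10^-3 × (301/603) = 1.75 x 10^-3 M
[PO4^3-] = 7.0 × 10^-3 × (302/603) = 3.51 x 10^-3 M
Ag3PO4(s) <=> 3 Ag^+ + PO4^3-, so Q = [Ag^+]^3[PO4^3-]
Q = (1.75 x 10^-3)^3(3.51 × 10^-3) = 1.9 × 10^-11
Q > Ksp, so Ag3PO4 will precipitate.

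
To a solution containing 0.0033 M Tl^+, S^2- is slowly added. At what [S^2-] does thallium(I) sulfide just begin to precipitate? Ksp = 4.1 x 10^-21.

3.8 x 10^-16 M

Tl2S(s) <=> 2 Tl^+(aq) + S^2-(aq)
Ksp = [Tl^+]^2[S^2-]
Precipitation begins when Q = Ksp. With [Tl^+] = 0.0033 M:
4.1 x 10^-21 = (0.0033)^2 × [S^2-]
[S^2-] = (4.1 x 10^-21 / 1.09 × 10^-5) = 3.8 × 10^-16 M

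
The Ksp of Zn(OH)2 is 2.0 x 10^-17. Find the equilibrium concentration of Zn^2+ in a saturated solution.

1.7 × 10^-6 M

Zn(OH)2(s) ⇌ Zn^2+ + 2 OH^-
Ksp = [Zn^2+][OH^-]^2
Let s = molar solubility. Then [Zn^2+] = s and [OH^-] = 2s.
Ksp = s(2s)^2 = 4s^3
Solving, s = (2.0 x 10^-17/4)^(1/3) = 1.71 x 10^-6 M
[Zn^2+] = s = 1.7 × 10^-6 M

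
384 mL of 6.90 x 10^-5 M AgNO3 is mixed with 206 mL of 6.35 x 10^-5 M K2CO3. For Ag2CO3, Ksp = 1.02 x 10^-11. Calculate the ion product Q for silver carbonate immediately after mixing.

4.47 x 10^-14

Total volume = 384 + 206 = 590 mL.
[Ag^+] = 6.90 × 10^-5 × (384/590) = 4.491 × 10^-5 M
[CO3^2-] = 6.35 × 10^-5 × (206/590) = 2.217 x 10^-5 M
Ag2CO3(s) ⇌ 2 Ag^+(aq) + CO3^2-(aq), so Q = [Ag^+]^2[CO3^2-]
Q = (4.491 × 10^-5)^2(2.217 × 10^-5) = 4.47 × 10^-14
Q < Ksp, so no precipitate of Ag2CO3 forms.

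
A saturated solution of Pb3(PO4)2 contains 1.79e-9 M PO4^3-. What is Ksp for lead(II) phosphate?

Ksp = 6.20 × 10^-44

Pb3(PO4)2(s) <=> 3 Pb^2+(aq) + 2 PO4^3-(aq)
Stoichiometry gives [Pb^2+] = (3/2)[PO4^3-] = 2.685 × 10^-9 M.
Ksp = [Pb^2+]^3[PO4^3-]^2
Ksp = (2.685 × 10^-9)^3 × (1.79 × 10^-9)^2 = 6.20 × 10^-44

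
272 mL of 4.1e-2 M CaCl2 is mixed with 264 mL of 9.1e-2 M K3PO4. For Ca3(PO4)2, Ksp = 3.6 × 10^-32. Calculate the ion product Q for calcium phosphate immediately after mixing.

Total volume = 272 + 264 = 536 mL.
[Ca^2+] = 4.1 x 10^-2 × (272/536) = 2.08 × 10^-2 M
[PO4^3-] = 9.1 × 10^-2 × (264/536) = 4.48 × 10^-2 M
Ca3(PO4)2(s) ⇌ 3 Ca^2+ + 2 PO4^3-, so Q = [Ca^2+]^3[PO4^3-]^2
Q = (2.08 x 10^-2)^3(4.48 x 10^-2)^2 = 1.8 x 10^-8
Q > Ksp, so Ca3(PO4)2 will precipitate.

Q ≈ 1.8 x 10^-8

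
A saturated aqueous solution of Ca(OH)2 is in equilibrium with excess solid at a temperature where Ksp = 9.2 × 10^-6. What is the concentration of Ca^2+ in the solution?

Ca(OH)2(s) ⇌ Ca^2+(aq) + 2 OH^-(aq)
Ksp = [Ca^2+][OH^-]^2
If s mol/L of Ca(OH)2 dissolves, [Ca^2+] = s and [OH^-] = 2s.
Substituting: Ksp = s(2s)^2 = 4s^3
Solving, s = (9.2 × 10^-6/4)^(1/3) = 1.32 × 10^-2 M
[Ca^2+] = s = 1.3 × 10^-2 M

1.3 x 10^-2 M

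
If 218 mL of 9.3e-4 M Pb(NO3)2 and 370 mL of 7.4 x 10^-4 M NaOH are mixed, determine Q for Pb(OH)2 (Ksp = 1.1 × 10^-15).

Total volume = 218 + 370 = 588 mL.
[Pb^2+] = 9.3 × 10^-4 × (218/588) = 3.45 x 10^-4 M
[OH^-] = 7.4 × 10^-4 × (370/588) = 4.66 × 10^-4 M
Pb(OH)2(s) ⇌ Pb^2+(aq) + 2 OH^-(aq), so Q = [Pb^2+][OH^-]^2
Q = (3.45 x 10^-4)(4.66 x 10^-4)^2 = 7.5 x 10^-11
Q > Ksp, so Pb(OH)2 will precipitate.

Q ≈ 7.5 × 10^-11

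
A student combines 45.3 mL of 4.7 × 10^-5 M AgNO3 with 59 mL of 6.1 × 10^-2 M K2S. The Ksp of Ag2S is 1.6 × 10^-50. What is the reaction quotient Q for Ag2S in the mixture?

Total volume = 45.3 + 59 = 104.3 mL.
[Ag^+] = 4.7 × 10^-5 × (45.3/104.3) = 2.04 x 10^-5 M
[S^2-] = 6.1 x 10^-2 × (59/104.3) = 3.45 x 10^-2 M
Ag2S(s) ⇌ 2 Ag^+ + S^2-, so Q = [Ag^+]^2[S^2-]
Q = (2.04 x 10^-5)^2(3.45 × 10^-2) = 1.4 × 10^-11
Q > Ksp, so Ag2S will precipitate.

Q = 1.4 × 10^-11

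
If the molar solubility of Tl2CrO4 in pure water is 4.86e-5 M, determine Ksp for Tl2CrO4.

Tl2CrO4(s) ⇌ 2 Tl^+ + CrO4^2-
For each mole of Tl2CrO4 that dissolves: [Tl^+] = 2s, [CrO4^2-] = s.
Ksp = [Tl^+]^2[CrO4^2-]
So Ksp = (2s)^2 × s = 4s^3
With s = 4.86 x 10^-5: Ksp = 4.59 × 10^-13

Ksp = 4.59 × 10^-13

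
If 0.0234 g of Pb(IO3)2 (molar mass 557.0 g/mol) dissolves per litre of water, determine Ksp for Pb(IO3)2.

Molar solubility s = (2.34 x 10^-2 g/L) / (557.0 g/mol) = 4.201 x 10^-5 M.
Pb(IO3)2(s) ⇌ Pb^2+ + 2 IO3^-
If s mol/L of Pb(IO3)2 dissolves, [Pb^2+] = s and [IO3^-] = 2s.
Ksp = [Pb^2+][IO3^-]^2
Substituting: Ksp = s(2s)^2 = 4s^3
With s = 4.201 × 10^-5: Ksp = 2.97 × 10^-13

Ksp = 2.97 × 10^-13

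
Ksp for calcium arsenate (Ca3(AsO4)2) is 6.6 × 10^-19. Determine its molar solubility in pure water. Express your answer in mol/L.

s = 9.1 × 10^-5 M

Ca3(AsO4)2(s) ⇌ 3 Ca^2+ + 2 AsO4^3-
Ksp = [Ca^2+]^3[AsO4^3-]^2
If s mol/L of Ca3(AsO4)2 dissolves, [Ca^2+] = 3s and [AsO4^3-] = 2s.
Substituting: Ksp = (3s)^3(2s)^2 = 108s^5
Solving, s = (6.6 × 10^-19/108)^(1/5) = 9.1 x 10^-5 M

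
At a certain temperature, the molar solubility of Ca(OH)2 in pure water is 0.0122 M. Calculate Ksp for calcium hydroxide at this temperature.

Ksp ≈ 7.26e-6

Ca(OH)2(s) ⇌ Ca^2+(aq) + 2 OH^-(aq)
Let s = molar solubility. Then [Ca^2+] = s and [OH^-] = 2s.
Ksp = [Ca^2+][OH^-]^2
Ksp = s(2s)^2 = 4s^3
Ksp = 4 × (1.22 × 10^-2)^3 = 7.26 x 10^-6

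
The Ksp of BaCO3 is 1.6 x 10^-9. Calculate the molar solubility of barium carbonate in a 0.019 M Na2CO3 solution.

BaCO3(s) ⇌ Ba^2+ + CO3^2-
Ksp = [Ba^2+][CO3^2-]
If s mol/L dissolves here, [Ba^2+] = s, [CO3^2-] = 0.019 + s ≈ 0.019 (Ksp is small, so little additional dissolves).
Ksp ≈ s × 0.019
s = 8.4 x 10^-8 M
Check: s = 8.4 × 10^-8 ≪ 0.019, so the approximation is valid.

8.4 × 10^-8 M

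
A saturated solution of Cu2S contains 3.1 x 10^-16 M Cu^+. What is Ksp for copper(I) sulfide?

Ksp = 1.5 x 10^-47

Cu2S(s) ⇌ 2 Cu^+(aq) + S^2-(aq)
Stoichiometry gives [S^2-] = (1/2)[Cu^+] = 1.55 x 10^-16 M.
Ksp = [Cu^+]^2[S^2-]
Ksp = (3.1 x 10^-16)^2 × 1.55 × 10^-16 = 1.5 × 10^-47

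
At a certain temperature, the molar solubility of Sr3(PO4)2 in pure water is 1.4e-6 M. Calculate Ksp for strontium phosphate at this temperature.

Ksp = 5.8e-28

Sr3(PO4)2(s) <=> 3 Sr^2+ + 2 PO4^3-
If s mol/L of Sr3(PO4)2 dissolves, [Sr^2+] = 3s and [PO4^3-] = 2s.
Ksp = [Sr^2+]^3[PO4^3-]^2
Substituting: Ksp = (3s)^3(2s)^2 = 108s^5
Ksp = 108 × (1.4 × 10^-6)^5 = 5.8 × 10^-28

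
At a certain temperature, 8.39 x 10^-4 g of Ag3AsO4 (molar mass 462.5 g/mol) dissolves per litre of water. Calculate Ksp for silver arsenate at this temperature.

Molar solubility s = (8.39 x 10^-4 g/L) / (462.5 g/mol) = 1.814 × 10^-6 M.
Ag3AsO4(s) <=> 3 Ag^+(aq) + AsO4^3-(aq)
For each mole of Ag3AsO4 that dissolves: [Ag^+] = 3s, [AsO4^3-] = s.
Ksp = [Ag^+]^3[AsO4^3-]
Ksp = (3s)^3s = 27s^4
Ksp = 27 × (1.814 × 10^-6)^4 = 2.92 × 10^-22

Ksp = 2.92 × 10^-22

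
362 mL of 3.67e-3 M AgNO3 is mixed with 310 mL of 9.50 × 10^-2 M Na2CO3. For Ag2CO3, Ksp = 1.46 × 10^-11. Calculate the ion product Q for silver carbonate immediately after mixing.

Q ≈ 1.71 × 10^-7

Total volume = 362 + 310 = 672 mL.
[Ag^+] = 3.67 × 10^-3 × (362/672) = 1.977 × 10^-3 M
[CO3^2-] = 9.50 × 10^-2 × (310/672) = 4.382 x 10^-2 M
Ag2CO3(s) ⇌ 2 Ag^+ + CO3^2-, so Q = [Ag^+]^2[CO3^2-]
Q = (1.977 × 10^-3)^2(4.382 × 10^-2) = 1.71 × 10^-7
Q > Ksp, so Ag2CO3 will precipitate.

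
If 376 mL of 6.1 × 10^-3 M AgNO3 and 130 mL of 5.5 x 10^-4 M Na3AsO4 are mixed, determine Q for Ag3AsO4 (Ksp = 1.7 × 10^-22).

Q ≈ 1.3e-11

Total volume = 376 + 130 = 506 mL.
[Ag^+] = 6.1 × 10^-3 × (376/506) = 4.53 × 10^-3 M
[AsO4^3-] = 5.5 × 10^-4 × (130/506) = 1.41 x 10^-4 M
Ag3AsO4(s) <=> 3 Ag^+(aq) + AsO4^3-(aq), so Q = [Ag^+]^3[AsO4^3-]
Q = (4.53 × 10^-3)^3(1.41 × 10^-4) = 1.3 × 10^-11
Q > Ksp, so Ag3AsO4 will precipitate.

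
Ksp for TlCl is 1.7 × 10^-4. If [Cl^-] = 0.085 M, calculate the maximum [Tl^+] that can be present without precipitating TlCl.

TlCl(s) <=> Tl^+ + Cl^-
Ksp = [Tl^+][Cl^-]
Precipitation begins when Q = Ksp. With [Cl^-] = 0.085 M:
1.7 × 10^-4 = (0.085) × [Tl^+]
[Tl^+] = (1.7 × 10^-4 / 8.5 x 10^-2) = 2.0 x 10^-3 M

[Tl^+] ≈ 2.0 × 10^-3 M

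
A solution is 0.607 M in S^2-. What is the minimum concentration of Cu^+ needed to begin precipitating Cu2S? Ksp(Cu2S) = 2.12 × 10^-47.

[Cu^+] ≈ 5.91 × 10^-24 M

Cu2S(s) <=> 2 Cu^+ + S^2-
Ksp = [Cu^+]^2[S^2-]
Precipitation begins when Q = Ksp. With [S^2-] = 0.607 M:
2.12 × 10^-47 = (0.607) × [Cu^+]^2
[Cu^+] = (2.12 × 10^-47 / 6.07 × 10^-1)^(1/2) = 5.91 × 10^-24 M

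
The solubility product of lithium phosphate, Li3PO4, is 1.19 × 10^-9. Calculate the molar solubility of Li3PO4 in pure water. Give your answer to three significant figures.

s ≈ 2.58e-3 M

Li3PO4(s) ⇌ 3 Li^+ + PO4^3-
Ksp = [Li^+]^3[PO4^3-]
If s mol/L of Li3PO4 dissolves, [Li^+] = 3s and [PO4^3-] = s.
Ksp = (3s)^3s = 27s^4
Solving, s = (1.19 × 10^-9/27)^(1/4) = 2.58 × 10^-3 M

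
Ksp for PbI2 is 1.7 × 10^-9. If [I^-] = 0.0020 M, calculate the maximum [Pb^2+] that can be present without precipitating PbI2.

PbI2(s) ⇌ Pb^2+(aq) + 2 I^-(aq)
Ksp = [Pb^2+][I^-]^2
Precipitation begins when Q = Ksp. With [I^-] = 0.0020 M:
1.7 × 10^-9 = (0.0020)^2 × [Pb^2+]
[Pb^2+] = (1.7 × 10^-9 / 4.00 × 10^-6) = 4.3 × 10^-4 M

[Pb^2+] = 4.3e-4 M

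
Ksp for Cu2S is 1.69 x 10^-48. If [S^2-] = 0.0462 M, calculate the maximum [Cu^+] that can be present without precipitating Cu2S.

[Cu^+] = 6.05 x 10^-24 M

Cu2S(s) ⇌ 2 Cu^+(aq) + S^2-(aq)
Ksp = [Cu^+]^2[S^2-]
Precipitation begins when Q = Ksp. With [S^2-] = 0.0462 M:
1.69 x 10^-48 = (0.0462) × [Cu^+]^2
[Cu^+] = (1.69 x 10^-48 / 4.62 × 10^-2)^(1/2) = 6.05 × 10^-24 M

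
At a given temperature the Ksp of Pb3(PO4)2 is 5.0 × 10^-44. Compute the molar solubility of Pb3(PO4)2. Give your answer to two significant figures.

Pb3(PO4)2(s) ⇌ 3 Pb^2+ + 2 PO4^3-
Ksp = [Pb^2+]^3[PO4^3-]^2
With molar solubility s: [Pb^2+] = 3s, [PO4^3-] = 2s.
Substituting: Ksp = (3s)^3(2s)^2 = 108s^5
s^5 = 5.0 × 10^-44 / 108, so s = 8.6 x 10^-10 M

s = 8.6 × 10^-10 M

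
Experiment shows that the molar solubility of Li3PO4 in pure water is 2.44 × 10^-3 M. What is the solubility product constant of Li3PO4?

9.57 × 10^-10

Li3PO4(s) <=> 3 Li^+ + PO4^3-
Let s = molar solubility. Then [Li^+] = 3s and [PO4^3-] = s.
Ksp = [Li^+]^3[PO4^3-]
Substituting: Ksp = (3s)^3s = 27s^4
Ksp = 27 × (2.44 × 10^-3)^4 = 9.57 × 10^-10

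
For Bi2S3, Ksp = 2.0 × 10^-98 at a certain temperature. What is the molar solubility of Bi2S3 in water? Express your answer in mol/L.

s ≈ 1.1 x 10^-20 M

Bi2S3(s) <=> 2 Bi^3+(aq) + 3 S^2-(aq)
Ksp = [Bi^3+]^2[S^2-]^3
If s mol/L of Bi2S3 dissolves, [Bi^3+] = 2s and [S^2-] = 3s.
Substituting: Ksp = (2s)^2(3s)^3 = 108s^5
Solving, s = (2.0 × 10^-98/108)^(1/5) = 1.1 x 10^-20 M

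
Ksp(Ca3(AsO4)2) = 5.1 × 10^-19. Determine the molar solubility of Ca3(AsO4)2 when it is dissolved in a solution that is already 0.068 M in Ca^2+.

2.0e-8 M

Ca3(AsO4)2(s) ⇌ 3 Ca^2+(aq) + 2 AsO4^3-(aq)
Ksp = [Ca^2+]^3[AsO4^3-]^2
Let s = moles of Ca3(AsO4)2 that dissolve per litre. [Ca^2+] = 0.068 + 3s ≈ 0.068, [AsO4^3-] = 2s (common-ion effect: Ca^2+ is already 0.068 M).
Ksp ≈ (0.068)^3 × (2s)^2
s = 2.0 × 10^-8 M
Check: 3s = 6.0 × 10^-8 ≪ 0.068, so the approximation is valid.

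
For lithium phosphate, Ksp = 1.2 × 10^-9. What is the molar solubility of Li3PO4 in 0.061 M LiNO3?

Li3PO4(s) ⇌ 3 Li^+(aq) + PO4^3-(aq)
Ksp = [Li^+]^3[PO4^3-]
If s mol/L dissolves here, [Li^+] = 0.061 + 3s ≈ 0.061, [PO4^3-] = s (since Li^+ from LiNO3 dominates).
Ksp ≈ (0.061)^3 × s
s = 5.3 x 10^-6 M
Check: 3s = 1.6 x 10^-5 ≪ 0.061, so the approximation is valid.

s ≈ 5.3e-6 M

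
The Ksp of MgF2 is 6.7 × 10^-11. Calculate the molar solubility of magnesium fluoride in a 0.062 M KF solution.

MgF2(s) ⇌ Mg^2+ + 2 F^-
Ksp = [Mg^2+][F^-]^2
If s mol/L dissolves here, [Mg^2+] = s, [F^-] = 0.062 + 2s ≈ 0.062 (Ksp is small, so little additional dissolves).
Ksp ≈ s × (0.062)^2
s = 1.7 x 10^-8 M
Check: 2s = 3.5 x 10^-8 ≪ 0.062, so the approximation is valid.

s = 1.7e-8 M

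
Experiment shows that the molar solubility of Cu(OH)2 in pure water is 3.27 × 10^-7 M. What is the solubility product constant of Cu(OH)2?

Cu(OH)2(s) ⇌ Cu^2+ + 2 OH^-
For each mole of Cu(OH)2 that dissolves: [Cu^2+] = s, [OH^-] = 2s.
Ksp = [Cu^2+][OH^-]^2
Ksp = s(2s)^2 = 4s^3
With s = 3.27 x 10^-7: Ksp = 1.40 × 10^-19

1.40e-19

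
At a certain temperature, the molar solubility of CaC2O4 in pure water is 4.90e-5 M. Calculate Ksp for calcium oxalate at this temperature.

CaC2O4(s) ⇌ Ca^2+ + C2O4^2-
For each mole of CaC2O4 that dissolves: [Ca^2+] = s, [C2O4^2-] = s.
Ksp = [Ca^2+][C2O4^2-]
Ksp = s^2
Ksp = (4.90 × 10^-5)^2 = 2.40 x 10^-9

Ksp = 2.40e-9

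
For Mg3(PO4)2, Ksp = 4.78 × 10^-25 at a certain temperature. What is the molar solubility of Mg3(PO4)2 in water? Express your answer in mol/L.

5.36 × 10^-6 M

Mg3(PO4)2(s) ⇌ 3 Mg^2+(aq) + 2 PO4^3-(aq)
Ksp = [Mg^2+]^3[PO4^3-]^2
If s mol/L of Mg3(PO4)2 dissolves, [Mg^2+] = 3s and [PO4^3-] = 2s.
So Ksp = (3s)^3 × (2s)^2 = 108s^5
Solving, s = (4.78 × 10^-25/108)^(1/5) = 5.36 × 10^-6 M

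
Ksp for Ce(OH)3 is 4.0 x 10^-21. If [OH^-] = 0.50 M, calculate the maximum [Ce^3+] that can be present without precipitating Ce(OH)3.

[Ce^3+] = 3.2 x 10^-20 M

Ce(OH)3(s) ⇌ Ce^3+(aq) + 3 OH^-(aq)
Ksp = [Ce^3+][OH^-]^3
Precipitation begins when Q = Ksp. With [OH^-] = 0.50 M:
4.0 x 10^-21 = (0.50)^3 × [Ce^3+]
[Ce^3+] = (4.0 x 10^-21 / 1.25 × 10^-1) = 3.2 x 10^-20 M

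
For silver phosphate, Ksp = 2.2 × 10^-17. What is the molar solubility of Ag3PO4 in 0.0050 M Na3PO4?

5.5 x 10^-6 M

Ag3PO4(s) ⇌ 3 Ag^+(aq) + PO4^3-(aq)
Ksp = [Ag^+]^3[PO4^3-]
Let s = moles of Ag3PO4 that dissolve per litre. [Ag^+] = 3s, [PO4^3-] = 0.0050 + s ≈ 0.0050 (since PO4^3- from Na3PO4 dominates).
Ksp ≈ (3s)^3 × 0.0050
s = 5.5 × 10^-6 M
Check: s = 5.5 × 10^-6 ≪ 0.0050, so the approximation is valid.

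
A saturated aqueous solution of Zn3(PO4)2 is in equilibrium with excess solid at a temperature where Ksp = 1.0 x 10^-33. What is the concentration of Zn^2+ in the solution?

[Zn^2+] ≈ 3.0 x 10^-7 M

Zn3(PO4)2(s) ⇌ 3 Zn^2+ + 2 PO4^3-
Ksp = [Zn^2+]^3[PO4^3-]^2
With molar solubility s: [Zn^2+] = 3s, [PO4^3-] = 2s.
Substituting: Ksp = (3s)^3(2s)^2 = 108s^5
s = (1.0 x 10^-33 / 108)^(1/5) = 9.85 × 10^-8 M
[Zn^2+] = 3s = 3.0 × 10^-7 M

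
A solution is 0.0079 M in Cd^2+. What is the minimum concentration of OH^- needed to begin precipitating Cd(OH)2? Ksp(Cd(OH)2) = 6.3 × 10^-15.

[OH^-] = 8.9 × 10^-7 M

Cd(OH)2(s) <=> Cd^2+ + 2 OH^-
Ksp = [Cd^2+][OH^-]^2
Precipitation begins when Q = Ksp. With [Cd^2+] = 0.0079 M:
6.3 × 10^-15 = (0.0079) × [OH^-]^2
[OH^-] = (6.3 × 10^-15 / 7.9 × 10^-3)^(1/2) = 8.9 × 10^-7 M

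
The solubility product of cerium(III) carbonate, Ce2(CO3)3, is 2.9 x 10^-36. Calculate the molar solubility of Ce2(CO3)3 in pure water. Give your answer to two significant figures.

Ce2(CO3)3(s) ⇌ 2 Ce^3+ + 3 CO3^2-
Ksp = [Ce^3+]^2[CO3^2-]^3
If s mol/L of Ce2(CO3)3 dissolves, [Ce^3+] = 2s and [CO3^2-] = 3s.
Ksp = (2s)^2(3s)^3 = 108s^5
s^5 = 2.9 x 10^-36 / 108, so s = 3.1 × 10^-8 M

3.1e-8 M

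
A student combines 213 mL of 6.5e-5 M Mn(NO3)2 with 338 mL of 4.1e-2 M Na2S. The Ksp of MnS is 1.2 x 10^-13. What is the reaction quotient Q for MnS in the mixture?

6.3e-7

Total volume = 213 + 338 = 551 mL.
[Mn^2+] = 6.5 x 10^-5 × (213/551) = 2.51 × 10^-5 M
[S^2-] = 4.1 × 10^-2 × (338/551) = 2.52 × 10^-2 M
MnS(s) ⇌ Mn^2+ + S^2-, so Q = [Mn^2+][S^2-]
Q = (2.51 × 10^-5)(2.52 x 10^-2) = 6.3 × 10^-7
Q > Ksp, so MnS will precipitate.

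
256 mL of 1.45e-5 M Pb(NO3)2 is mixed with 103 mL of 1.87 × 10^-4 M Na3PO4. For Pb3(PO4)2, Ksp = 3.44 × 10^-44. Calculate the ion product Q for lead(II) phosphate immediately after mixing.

3.18e-24

Total volume = 256 + 103 = 359 mL.
[Pb^2+] = 1.45 × 10^-5 × (256/359) = 1.034 x 10^-5 M
[PO4^3-] = 1.87 × 10^-4 × (103/359) = 5.365 × 10^-5 M
Pb3(PO4)2(s) ⇌ 3 Pb^2+ + 2 PO4^3-, so Q = [Pb^2+]^3[PO4^3-]^2
Q = (1.034 × 10^-5)^3(5.365 × 10^-5)^2 = 3.18 × 10^-24
Q > Ksp, so Pb3(PO4)2 will precipitate.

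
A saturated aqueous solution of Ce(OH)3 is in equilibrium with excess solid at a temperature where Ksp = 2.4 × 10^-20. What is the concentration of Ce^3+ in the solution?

[Ce^3+] ≈ 5.5e-6 M

Ce(OH)3(s) <=> Ce^3+ + 3 OH^-
Ksp = [Ce^3+][OH^-]^3
For each mole of Ce(OH)3 that dissolves: [Ce^3+] = s, [OH^-] = 3s.
Ksp = s(3s)^3 = 27s^4
Solving, s = (2.4 × 10^-20/27)^(1/4) = 5.46 × 10^-6 M
[Ce^3+] = s = 5.5 x 10^-6 M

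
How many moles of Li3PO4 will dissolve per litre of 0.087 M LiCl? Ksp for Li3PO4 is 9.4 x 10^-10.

s = 1.4 × 10^-6 M

Li3PO4(s) ⇌ 3 Li^+ + PO4^3-
Ksp = [Li^+]^3[PO4^3-]
If s mol/L dissolves here, [Li^+] = 0.087 + 3s ≈ 0.087, [PO4^3-] = s (Ksp is small, so little additional dissolves).
Ksp ≈ (0.087)^3 × s
s = 1.4 × 10^-6 M
Check: 3s = 4.3 x 10^-6 ≪ 0.087, so the approximation is valid.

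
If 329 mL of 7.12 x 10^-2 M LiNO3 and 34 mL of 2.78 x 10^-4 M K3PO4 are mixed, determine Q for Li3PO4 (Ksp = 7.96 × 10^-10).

Total volume = 329 + 34 = 363 mL.
[Li^+] = 7.12 × 10^-2 × (329/363) = 6.453 x 10^-2 M
[PO4^3-] = 2.78 × 10^-4 × (34/363) = 2.604 x 10^-5 M
Li3PO4(s) <=> 3 Li^+ + PO4^3-, so Q = [Li^+]^3[PO4^3-]
Q = (6.453 × 10^-2)^3(2.604 × 10^-5) = 7.00 × 10^-9
Q > Ksp, so Li3PO4 will precipitate.

7.00 × 10^-9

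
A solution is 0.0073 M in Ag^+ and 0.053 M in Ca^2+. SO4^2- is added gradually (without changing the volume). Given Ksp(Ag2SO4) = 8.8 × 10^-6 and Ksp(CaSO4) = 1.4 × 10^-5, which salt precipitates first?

Precipitation of each salt starts when its ion product equals its Ksp.
For Ag2SO4: 8.8 × 10^-6 = (0.0073)^2 × [SO4^2-]  ⇒  [SO4^2-] = 1.7 x 10^-1 M.
For CaSO4: 1.4 × 10^-5 = 0.053 × [SO4^2-]  ⇒  [SO4^2-] = 2.6 × 10^-4 M.
The salt with the lower threshold [SO4^2-] precipitates first: CaSO4.

CaSO4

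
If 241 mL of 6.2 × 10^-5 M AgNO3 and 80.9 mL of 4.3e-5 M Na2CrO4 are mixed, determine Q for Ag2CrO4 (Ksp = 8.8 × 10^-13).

Q ≈ 2.3 x 10^-14

Total volume = 241 + 80.9 = 321.9 mL.
[Ag^+] = 6.2 × 10^-5 × (241/321.9) = 4.64 x 10^-5 M
[CrO4^2-] = 4.3 × 10^-5 × (80.9/321.9) = 1.08 x 10^-5 M
Ag2CrO4(s) <=> 2 Ag^+ + CrO4^2-, so Q = [Ag^+]^2[CrO4^2-]
Q = (4.64 × 10^-5)^2(1.08 x 10^-5) = 2.3 x 10^-14
Q < Ksp, so no precipitate of Ag2CrO4 forms.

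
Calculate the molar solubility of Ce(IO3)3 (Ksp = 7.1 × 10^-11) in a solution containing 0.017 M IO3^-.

1.4 × 10^-5 M

Ce(IO3)3(s) <=> Ce^3+ + 3 IO3^-
Ksp = [Ce^3+][IO3^-]^3
Let s be the molar solubility in this solution. [Ce^3+] = s, [IO3^-] = 0.017 + 3s ≈ 0.017 (common-ion effect: IO3^- is already 0.017 M).
Ksp ≈ s × (0.017)^3
s = 1.4 × 10^-5 M
Check: 3s = 4.3 x 10^-5 ≪ 0.017, so the approximation is valid.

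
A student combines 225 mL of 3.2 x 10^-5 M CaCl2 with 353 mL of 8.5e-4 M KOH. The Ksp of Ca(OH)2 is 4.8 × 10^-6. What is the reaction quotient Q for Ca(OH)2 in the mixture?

Total volume = 225 + 353 = 578 mL.
[Ca^2+] = 3.2 x 10^-5 × (225/578) = 1.25 x 10^-5 M
[OH^-] = 8.5 × 10^-4 × (353/578) = 5.19 x 10^-4 M
Ca(OH)2(s) ⇌ Ca^2+ + 2 OH^-, so Q = [Ca^2+][OH^-]^2
Q = (1.25 x 10^-5)(5.19 x 10^-4)^2 = 3.4 × 10^-12
Q < Ksp, so no precipitate of Ca(OH)2 forms.

Q ≈ 3.4e-12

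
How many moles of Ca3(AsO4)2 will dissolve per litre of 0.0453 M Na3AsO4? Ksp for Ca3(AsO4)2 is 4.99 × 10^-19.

2.08e-6 M

Ca3(AsO4)2(s) ⇌ 3 Ca^2+(aq) + 2 AsO4^3-(aq)
Ksp = [Ca^2+]^3[AsO4^3-]^2
If s mol/L dissolves here, [Ca^2+] = 3s, [AsO4^3-] = 0.0453 + 2s ≈ 0.0453 (Ksp is small, so little additional dissolves).
Ksp ≈ (3s)^3 × (0.0453)^2
s = 2.08 x 10^-6 M
Check: 2s = 4.2 × 10^-6 ≪ 0.0453, so the approximation is valid.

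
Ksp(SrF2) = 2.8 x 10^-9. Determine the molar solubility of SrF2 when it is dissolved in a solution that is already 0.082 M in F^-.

SrF2(s) <=> Sr^2+(aq) + 2 F^-(aq)
Ksp = [Sr^2+][F^-]^2
If s mol/L dissolves here, [Sr^2+] = s, [F^-] = 0.082 + 2s ≈ 0.082 (Ksp is small, so little additional dissolves).
Ksp ≈ s × (0.082)^2
s = 4.2 x 10^-7 M
Check: 2s = 8.3 x 10^-7 ≪ 0.082, so the approximation is valid.

s = 4.2 × 10^-7 M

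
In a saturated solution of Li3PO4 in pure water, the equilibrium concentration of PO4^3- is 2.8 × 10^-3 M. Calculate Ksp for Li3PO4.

Ksp ≈ 1.7 × 10^-9

Li3PO4(s) ⇌ 3 Li^+(aq) + PO4^3-(aq)
Stoichiometry gives [Li^+] = (3/1)[PO4^3-] = 8.40 × 10^-3 M.
Ksp = [Li^+]^3[PO4^3-]
Ksp = (8.40 x 10^-3)^3 × 2.8 × 10^-3 = 1.7 × 10^-9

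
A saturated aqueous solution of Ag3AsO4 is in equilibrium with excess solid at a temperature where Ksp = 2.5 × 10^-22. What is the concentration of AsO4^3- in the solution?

Ag3AsO4(s) ⇌ 3 Ag^+(aq) + AsO4^3-(aq)
Ksp = [Ag^+]^3[AsO4^3-]
With molar solubility s: [Ag^+] = 3s, [AsO4^3-] = s.
Substituting: Ksp = (3s)^3s = 27s^4
s = (2.5 × 10^-22 / 27)^(1/4) = 1.74 × 10^-6 M
[AsO4^3-] = s = 1.7 × 10^-6 M

1.7 x 10^-6 M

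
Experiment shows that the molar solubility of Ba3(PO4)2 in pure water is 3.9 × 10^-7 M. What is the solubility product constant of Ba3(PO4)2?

Ba3(PO4)2(s) ⇌ 3 Ba^2+(aq) + 2 PO4^3-(aq)
With molar solubility s: [Ba^2+] = 3s, [PO4^3-] = 2s.
Ksp = [Ba^2+]^3[PO4^3-]^2
So Ksp = (3s)^3 × (2s)^2 = 108s^5
With s = 3.9 × 10^-7: Ksp = 9.7 × 10^-31

9.7e-31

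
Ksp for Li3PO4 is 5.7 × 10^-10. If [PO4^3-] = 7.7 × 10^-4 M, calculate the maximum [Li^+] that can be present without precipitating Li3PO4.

[Li^+] ≈ 9.0 x 10^-3 M

Li3PO4(s) <=> 3 Li^+ + PO4^3-
Ksp = [Li^+]^3[PO4^3-]
Precipitation begins when Q = Ksp. With [PO4^3-] = 7.7 × 10^-4 M:
5.7 × 10^-10 = (7.7 × 10^-4) × [Li^+]^3
[Li^+] = (5.7 × 10^-10 / 7.7 × 10^-4)^(1/3) = 9.0 × 10^-3 M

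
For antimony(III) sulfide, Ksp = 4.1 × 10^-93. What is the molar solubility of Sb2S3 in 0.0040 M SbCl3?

s ≈ 2.1 × 10^-30 M

Sb2S3(s) ⇌ 2 Sb^3+(aq) + 3 S^2-(aq)
Ksp = [Sb^3+]^2[S^2-]^3
If s mol/L dissolves here, [Sb^3+] = 0.0040 + 2s ≈ 0.0040, [S^2-] = 3s (Ksp is small, so little additional dissolves).
Ksp ≈ (0.0040)^2 × (3s)^3
s = 2.1 × 10^-30 M
Check: 2s = 4.2 x 10^-30 ≪ 0.0040, so the approximation is valid.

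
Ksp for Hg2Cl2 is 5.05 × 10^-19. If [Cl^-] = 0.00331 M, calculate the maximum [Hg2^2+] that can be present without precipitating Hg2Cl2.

Hg2Cl2(s) <=> Hg2^2+ + 2 Cl^-
Ksp = [Hg2^2+][Cl^-]^2
Precipitation begins when Q = Ksp. With [Cl^-] = 0.00331 M:
5.05 × 10^-19 = (0.00331)^2 × [Hg2^2+]
[Hg2^2+] = (5.05 × 10^-19 / 1.096 x 10^-5) = 4.61 × 10^-14 M

4.61 x 10^-14 M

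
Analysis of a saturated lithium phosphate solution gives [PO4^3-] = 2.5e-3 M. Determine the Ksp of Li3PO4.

Ksp ≈ 1.1 × 10^-9

Li3PO4(s) ⇌ 3 Li^+ + PO4^3-
Stoichiometry gives [Li^+] = (3/1)[PO4^3-] = 7.50 × 10^-3 M.
Ksp = [Li^+]^3[PO4^3-]
Ksp = (7.50 × 10^-3)^3 × 2.5 × 10^-3 = 1.1 × 10^-9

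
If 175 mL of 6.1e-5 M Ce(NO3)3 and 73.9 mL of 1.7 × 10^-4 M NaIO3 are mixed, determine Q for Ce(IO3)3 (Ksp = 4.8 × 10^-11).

Total volume = 175 + 73.9 = 248.9 mL.
[Ce^3+] = 6.1 × 10^-5 × (175/248.9) = 4.29 × 10^-5 M
[IO3^-] = 1.7 × 10^-4 × (73.9/248.9) = 5.05 × 10^-5 M
Ce(IO3)3(s) ⇌ Ce^3+(aq) + 3 IO3^-(aq), so Q = [Ce^3+][IO3^-]^3
Q = (4.29 × 10^-5)(5.05 × 10^-5)^3 = 5.5 × 10^-18
Q < Ksp, so no precipitate of Ce(IO3)3 forms.

5.5 × 10^-18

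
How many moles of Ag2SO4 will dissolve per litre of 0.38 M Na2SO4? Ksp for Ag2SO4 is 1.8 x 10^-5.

Ag2SO4(s) ⇌ 2 Ag^+ + SO4^2-
Ksp = [Ag^+]^2[SO4^2-]
If s mol/L dissolves here, [Ag^+] = 2s, [SO4^2-] = 0.38 + s ≈ 0.38 (since SO4^2- from Na2SO4 dominates).
Ksp ≈ (2s)^2 × 0.38
s = 3.4 × 10^-3 M
Check: s = 3.4 x 10^-3 ≪ 0.38, so the approximation is valid.

s = 3.4 x 10^-3 M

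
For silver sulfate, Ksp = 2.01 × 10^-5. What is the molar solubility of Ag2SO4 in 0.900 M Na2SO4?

s = 2.36e-3 M

Ag2SO4(s) ⇌ 2 Ag^+(aq) + SO4^2-(aq)
Ksp = [Ag^+]^2[SO4^2-]
If s mol/L dissolves here, [Ag^+] = 2s, [SO4^2-] = 0.900 + s ≈ 0.900 (common-ion effect: SO4^2- is already 0.900 M).
Ksp ≈ (2s)^2 × 0.900
s = 2.36 x 10^-3 M
Check: s = 2.4 x 10^-3 ≪ 0.900, so the approximation is valid.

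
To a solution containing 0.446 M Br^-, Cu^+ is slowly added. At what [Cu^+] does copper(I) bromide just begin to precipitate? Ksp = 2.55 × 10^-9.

CuBr(s) <=> Cu^+ + Br^-
Ksp = [Cu^+][Br^-]
Precipitation begins when Q = Ksp. With [Br^-] = 0.446 M:
2.55 × 10^-9 = (0.446) × [Cu^+]
[Cu^+] = (2.55 × 10^-9 / 4.46 × 10^-1) = 5.72 × 10^-9 M

[Cu^+] ≈ 5.72e-9 M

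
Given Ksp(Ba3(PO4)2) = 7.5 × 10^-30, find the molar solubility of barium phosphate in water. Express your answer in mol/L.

s ≈ 5.9e-7 M

Ba3(PO4)2(s) <=> 3 Ba^2+ + 2 PO4^3-
Ksp = [Ba^2+]^3[PO4^3-]^2
For each mole of Ba3(PO4)2 that dissolves: [Ba^2+] = 3s, [PO4^3-] = 2s.
So Ksp = (3s)^3 × (2s)^2 = 108s^5
s^5 = 7.5 × 10^-30 / 108, so s = 5.9 x 10^-7 M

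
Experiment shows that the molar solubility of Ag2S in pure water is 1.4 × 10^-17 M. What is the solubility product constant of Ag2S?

Ag2S(s) ⇌ 2 Ag^+ + S^2-
For each mole of Ag2S that dissolves: [Ag^+] = 2s, [S^2-] = s.
Ksp = [Ag^+]^2[S^2-]
Substituting: Ksp = (2s)^2s = 4s^3
With s = 1.4 × 10^-17: Ksp = 1.1 × 10^-50

Ksp ≈ 1.1e-50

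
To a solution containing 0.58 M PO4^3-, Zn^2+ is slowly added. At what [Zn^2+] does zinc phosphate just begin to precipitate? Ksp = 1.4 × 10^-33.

Zn3(PO4)2(s) ⇌ 3 Zn^2+ + 2 PO4^3-
Ksp = [Zn^2+]^3[PO4^3-]^2
Precipitation begins when Q = Ksp. With [PO4^3-] = 0.58 M:
1.4 × 10^-33 = (0.58)^2 × [Zn^2+]^3
[Zn^2+] = (1.4 × 10^-33 / 3.36 x 10^-1)^(1/3) = 1.6 x 10^-11 M

[Zn^2+] = 1.6e-11 M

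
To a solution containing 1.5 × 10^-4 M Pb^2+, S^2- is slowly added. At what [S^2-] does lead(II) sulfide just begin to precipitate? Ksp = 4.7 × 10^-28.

3.1 × 10^-24 M

PbS(s) <=> Pb^2+ + S^2-
Ksp = [Pb^2+][S^2-]
Precipitation begins when Q = Ksp. With [Pb^2+] = 1.5 × 10^-4 M:
4.7 × 10^-28 = (1.5 × 10^-4) × [S^2-]
[S^2-] = (4.7 × 10^-28 / 1.5 × 10^-4) = 3.1 x 10^-24 M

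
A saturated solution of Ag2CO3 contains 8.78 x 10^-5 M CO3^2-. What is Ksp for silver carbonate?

Ag2CO3(s) ⇌ 2 Ag^+(aq) + CO3^2-(aq)
Stoichiometry gives [Ag^+] = (2/1)[CO3^2-] = 1.756 × 10^-4 M.
Ksp = [Ag^+]^2[CO3^2-]
Ksp = (1.756 × 10^-4)^2 × 8.78 × 10^-5 = 2.71 x 10^-12

Ksp ≈ 2.71 × 10^-12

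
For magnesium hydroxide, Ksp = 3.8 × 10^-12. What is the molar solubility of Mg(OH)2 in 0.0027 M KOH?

s ≈ 5.2 × 10^-7 M

Mg(OH)2(s) ⇌ Mg^2+ + 2 OH^-
Ksp = [Mg^2+][OH^-]^2
Let s be the molar solubility in this solution. [Mg^2+] = s, [OH^-] = 0.0027 + 2s ≈ 0.0027 (Ksp is small, so little additional dissolves).
Ksp ≈ s × (0.0027)^2
s = 5.2 × 10^-7 M
Check: 2s = 1.0 x 10^-6 ≪ 0.0027, so the approximation is valid.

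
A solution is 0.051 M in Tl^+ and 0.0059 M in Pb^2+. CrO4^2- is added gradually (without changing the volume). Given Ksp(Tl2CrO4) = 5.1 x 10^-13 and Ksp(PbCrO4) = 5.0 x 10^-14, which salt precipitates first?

PbCrO4

Each salt begins to precipitate when Q = Ksp, i.e. when [CrO4^2-] reaches its threshold.
For Tl2CrO4: 5.1 x 10^-13 = (0.051)^2 × [CrO4^2-]  ⇒  [CrO4^2-] = 2.0 × 10^-10 M.
For PbCrO4: 5.0 x 10^-14 = 0.0059 × [CrO4^2-]  ⇒  [CrO4^2-] = 8.5 x 10^-12 M.
The salt with the lower threshold [CrO4^2-] precipitates first: PbCrO4.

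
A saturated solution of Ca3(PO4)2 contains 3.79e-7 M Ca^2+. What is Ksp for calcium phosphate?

Ksp ≈ 3.48 × 10^-33

Ca3(PO4)2(s) ⇌ 3 Ca^2+(aq) + 2 PO4^3-(aq)
Stoichiometry gives [PO4^3-] = (2/3)[Ca^2+] = 2.527 × 10^-7 M.
Ksp = [Ca^2+]^3[PO4^3-]^2
Ksp = (3.79 × 10^-7)^3 × (2.527 × 10^-7)^2 = 3.48 × 10^-33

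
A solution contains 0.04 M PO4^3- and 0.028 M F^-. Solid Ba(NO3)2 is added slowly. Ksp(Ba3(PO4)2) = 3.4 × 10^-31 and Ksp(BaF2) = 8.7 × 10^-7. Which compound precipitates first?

Each salt begins to precipitate when Q = Ksp, i.e. when [Ba^2+] reaches its threshold.
For Ba3(PO4)2: 3.4 × 10^-31 = (0.04)^2 × [Ba^2+]^3  ⇒  [Ba^2+] = 6.0 × 10^-10 M.
For BaF2: 8.7 × 10^-7 = (0.028)^2 × [Ba^2+]  ⇒  [Ba^2+] = 1.1 × 10^-3 M.
The salt with the lower threshold [Ba^2+] precipitates first: Ba3(PO4)2.

Ba3(PO4)2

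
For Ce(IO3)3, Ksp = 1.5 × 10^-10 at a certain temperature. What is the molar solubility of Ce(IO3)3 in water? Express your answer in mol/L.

1.5 × 10^-3 M

Ce(IO3)3(s) ⇌ Ce^3+ + 3 IO3^-
Ksp = [Ce^3+][IO3^-]^3
If s mol/L of Ce(IO3)3 dissolves, [Ce^3+] = s and [IO3^-] = 3s.
Ksp = s(3s)^3 = 27s^4
Solving, s = (1.5 × 10^-10/27)^(1/4) = 1.5 × 10^-3 M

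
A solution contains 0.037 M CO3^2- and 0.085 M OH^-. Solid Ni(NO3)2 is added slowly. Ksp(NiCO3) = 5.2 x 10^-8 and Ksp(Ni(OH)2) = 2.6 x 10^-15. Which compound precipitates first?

Each salt begins to precipitate when Q = Ksp, i.e. when [Ni^2+] reaches its threshold.
For NiCO3: 5.2 x 10^-8 = 0.037 × [Ni^2+]  ⇒  [Ni^2+] = 1.4 × 10^-6 M.
For Ni(OH)2: 2.6 x 10^-15 = (0.085)^2 × [Ni^2+]  ⇒  [Ni^2+] = 3.6 × 10^-13 M.
The salt with the lower threshold [Ni^2+] precipitates first: Ni(OH)2.

Ni(OH)2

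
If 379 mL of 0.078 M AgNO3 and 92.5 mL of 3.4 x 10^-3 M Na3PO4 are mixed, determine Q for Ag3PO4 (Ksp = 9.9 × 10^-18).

Total volume = 379 + 92.5 = 471.5 mL.
[Ag^+] = 7.8 x 10^-2 × (379/471.5) = 6.27 × 10^-2 M
[PO4^3-] = 3.4 × 10^-3 × (92.5/471.5) = 6.67 x 10^-4 M
Ag3PO4(s) ⇌ 3 Ag^+(aq) + PO4^3-(aq), so Q = [Ag^+]^3[PO4^3-]
Q = (6.27 × 10^-2)^3(6.67 x 10^-4) = 1.6 x 10^-7
Q > Ksp, so Ag3PO4 will precipitate.

Q ≈ 1.6e-7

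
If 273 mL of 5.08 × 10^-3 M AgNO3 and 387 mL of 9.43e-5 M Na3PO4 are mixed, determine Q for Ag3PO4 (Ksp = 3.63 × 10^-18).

Total volume = 273 + 387 = 660 mL.
[Ag^+] = 5.08 × 10^-3 × (273/660) = 2.101 × 10^-3 M
[PO4^3-] = 9.43 × 10^-5 × (387/660) = 5.529 × 10^-5 M
Ag3PO4(s) <=> 3 Ag^+ + PO4^3-, so Q = [Ag^+]^3[PO4^3-]
Q = (2.101 × 10^-3)^3(5.529 x 10^-5) = 5.13 x 10^-13
Q > Ksp, so Ag3PO4 will precipitate.

Q = 5.13 × 10^-13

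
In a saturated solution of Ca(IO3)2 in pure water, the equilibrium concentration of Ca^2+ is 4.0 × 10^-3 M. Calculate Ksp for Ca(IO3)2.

Ksp = 2.6 × 10^-7

Ca(IO3)2(s) ⇌ Ca^2+ + 2 IO3^-
Stoichiometry gives [IO3^-] = (2/1)[Ca^2+] = 8.00 × 10^-3 M.
Ksp = [Ca^2+][IO3^-]^2
Ksp = 4.0 × 10^-3 × (8.00 × 10^-3)^2 = 2.6 × 10^-7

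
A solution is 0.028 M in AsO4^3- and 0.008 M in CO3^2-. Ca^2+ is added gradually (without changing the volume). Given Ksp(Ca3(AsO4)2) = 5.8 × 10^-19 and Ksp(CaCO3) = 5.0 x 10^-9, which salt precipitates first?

Precipitation of each salt starts when its ion product equals its Ksp.
For Ca3(AsO4)2: 5.8 × 10^-19 = (0.028)^2 × [Ca^2+]^3  ⇒  [Ca^2+] = 9.0 × 10^-6 M.
For CaCO3: 5.0 x 10^-9 = 0.008 × [Ca^2+]  ⇒  [Ca^2+] = 6.3 × 10^-7 M.
The salt with the lower threshold [Ca^2+] precipitates first: CaCO3.

CaCO3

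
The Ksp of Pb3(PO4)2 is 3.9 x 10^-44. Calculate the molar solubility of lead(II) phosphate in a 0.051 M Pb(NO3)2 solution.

8.6 × 10^-21 M

Pb3(PO4)2(s) <=> 3 Pb^2+(aq) + 2 PO4^3-(aq)
Ksp = [Pb^2+]^3[PO4^3-]^2
Let s = moles of Pb3(PO4)2 that dissolve per litre. [Pb^2+] = 0.051 + 3s ≈ 0.051, [PO4^3-] = 2s (Ksp is small, so little additional dissolves).
Ksp ≈ (0.051)^3 × (2s)^2
s = 8.6 × 10^-21 M
Check: 3s = 2.6 x 10^-20 ≪ 0.051, so the approximation is valid.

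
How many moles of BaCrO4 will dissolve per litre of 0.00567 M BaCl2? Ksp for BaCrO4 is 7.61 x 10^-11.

s = 1.34 × 10^-8 M

BaCrO4(s) ⇌ Ba^2+(aq) + CrO4^2-(aq)
Ksp = [Ba^2+][CrO4^2-]
Let s be the molar solubility in this solution. [Ba^2+] = 0.00567 + s ≈ 0.00567, [CrO4^2-] = s (Ksp is small, so little additional dissolves).
Ksp ≈ 0.00567 × s
s = 1.34 × 10^-8 M
Check: s = 1.3 × 10^-8 ≪ 0.00567, so the approximation is valid.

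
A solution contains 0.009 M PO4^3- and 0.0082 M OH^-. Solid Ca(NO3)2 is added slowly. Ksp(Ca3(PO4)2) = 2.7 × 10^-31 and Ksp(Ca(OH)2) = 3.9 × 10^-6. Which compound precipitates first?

Precipitation of each salt starts when its ion product equals its Ksp.
For Ca3(PO4)2: 2.7 × 10^-31 = (0.009)^2 × [Ca^2+]^3  ⇒  [Ca^2+] = 1.5 × 10^-9 M.
For Ca(OH)2: 3.9 × 10^-6 = (0.0082)^2 × [Ca^2+]  ⇒  [Ca^2+] = 5.8 × 10^-2 M.
The salt with the lower threshold [Ca^2+] precipitates first: Ca3(PO4)2.

Ca3(PO4)2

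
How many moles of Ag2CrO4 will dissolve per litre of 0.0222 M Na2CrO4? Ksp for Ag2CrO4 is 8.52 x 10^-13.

Ag2CrO4(s) ⇌ 2 Ag^+(aq) + CrO4^2-(aq)
Ksp = [Ag^+]^2[CrO4^2-]
Let s = moles of Ag2CrO4 that dissolve per litre. [Ag^+] = 2s, [CrO4^2-] = 0.0222 + s ≈ 0.0222 (common-ion effect: CrO4^2- is already 0.0222 M).
Ksp ≈ (2s)^2 × 0.0222
s = 3.10 x 10^-6 M
Check: s = 3.1 × 10^-6 ≪ 0.0222, so the approximation is valid.

3.10 x 10^-6 M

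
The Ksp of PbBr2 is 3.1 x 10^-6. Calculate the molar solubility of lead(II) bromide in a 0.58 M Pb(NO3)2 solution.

PbBr2(s) ⇌ Pb^2+ + 2 Br^-
Ksp = [Pb^2+][Br^-]^2
If s mol/L dissolves here, [Pb^2+] = 0.58 + s ≈ 0.58, [Br^-] = 2s (Ksp is small, so little additional dissolves).
Ksp ≈ 0.58 × (2s)^2
s = 1.2 x 10^-3 M
Check: s = 1.2 x 10^-3 ≪ 0.58, so the approximation is valid.

1.2 × 10^-3 M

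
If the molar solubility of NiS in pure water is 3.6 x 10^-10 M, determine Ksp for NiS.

NiS(s) ⇌ Ni^2+ + S^2-
With molar solubility s: [Ni^2+] = s, [S^2-] = s.
Ksp = [Ni^2+][S^2-]
Ksp = s^2
Ksp = (3.6 × 10^-10)^2 = 1.3 x 10^-19

Ksp = 1.3 × 10^-19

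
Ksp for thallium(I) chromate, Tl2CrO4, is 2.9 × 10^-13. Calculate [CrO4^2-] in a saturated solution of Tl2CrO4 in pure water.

Tl2CrO4(s) <=> 2 Tl^+ + CrO4^2-
Ksp = [Tl^+]^2[CrO4^2-]
For each mole of Tl2CrO4 that dissolves: [Tl^+] = 2s, [CrO4^2-] = s.
Ksp = (2s)^2s = 4s^3
s^3 = 2.9 × 10^-13 / 4, so s = 4.17 × 10^-5 M
[CrO4^2-] = s = 4.2 × 10^-5 M

4.2e-5 M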